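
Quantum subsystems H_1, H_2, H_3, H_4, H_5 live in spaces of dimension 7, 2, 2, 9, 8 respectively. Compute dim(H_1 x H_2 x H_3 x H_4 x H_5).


dim(H_1 x H_2 x H_3 x H_4 x H_5) = 7 * 2 * 2 * 9 * 8
= 14 * 2 * 9 * 8
= 28 * 9 * 8
= 252 * 8
= 2016

2016


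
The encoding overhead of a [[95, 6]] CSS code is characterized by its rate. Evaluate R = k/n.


Code rate R = k/n
= 6/95
= 0.0632

0.0632


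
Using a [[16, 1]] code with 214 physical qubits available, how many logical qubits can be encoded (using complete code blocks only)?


Each code block uses 16 physical qubits for 1 logical qubit(s).
Number of complete blocks = floor(214 / 16) = 13
Logical qubits = 13 * 1
= 13

13


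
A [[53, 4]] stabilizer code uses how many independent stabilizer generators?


For an [[n,k]] stabilizer code:
Number of stabilizer generators = n - k
= 53 - 4
= 49

49


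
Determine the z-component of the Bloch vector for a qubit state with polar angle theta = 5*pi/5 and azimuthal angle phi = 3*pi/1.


theta = 3.1416, phi = 9.4248
r_z = cos(theta) = -1.0000

-1.0000


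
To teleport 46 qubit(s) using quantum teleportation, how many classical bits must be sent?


Quantum teleportation requires 2 classical bits per qubit teleported.
46 qubit(s) -> 2 * 46 = 92 classical bits

92


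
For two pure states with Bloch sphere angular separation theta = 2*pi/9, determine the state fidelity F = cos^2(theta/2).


For states separated by angle theta on Bloch sphere:
F = cos^2(theta/2)
theta = 2*pi/9 = 0.6981
theta/2 = 0.3491
cos(theta/2) = 0.9397
F = 0.8830

0.8830


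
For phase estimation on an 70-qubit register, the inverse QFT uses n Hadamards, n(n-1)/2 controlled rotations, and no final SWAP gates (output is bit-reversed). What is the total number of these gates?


Hadamard gates: 70
Controlled rotations: n*(n-1)/2 = 70*69/2 = 2415
SWAP gates: 0 (omitted)
Total = 70 + 2415
= 2485

2485


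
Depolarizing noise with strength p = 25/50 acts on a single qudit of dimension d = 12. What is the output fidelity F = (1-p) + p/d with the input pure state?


F = (1-p) + p/d
= (1 - 0.5000) + 0.5000/12
= 0.5000 + 0.0417
= 0.5417

0.5417


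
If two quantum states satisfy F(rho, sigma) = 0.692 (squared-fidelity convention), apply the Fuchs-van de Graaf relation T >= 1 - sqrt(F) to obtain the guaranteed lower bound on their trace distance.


Fuchs-van de Graaf (squared-fidelity convention): 1 - sqrt(F) <= T <= sqrt(1 - F).
Lower bound: T >= 1 - sqrt(F)
sqrt(F) = sqrt(0.692) = 0.8319
T >= 1 - 0.8319
T >= 0.1681

0.1681


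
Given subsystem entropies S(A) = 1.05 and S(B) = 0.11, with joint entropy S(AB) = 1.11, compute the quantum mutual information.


I(A:B) = S(A) + S(B) - S(AB)
= 1.05 + 0.11 - 1.11
= 0.0500

0.0500


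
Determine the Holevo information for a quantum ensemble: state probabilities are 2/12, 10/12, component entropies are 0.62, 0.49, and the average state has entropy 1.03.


chi = S(rho) - sum_i p_i * S(rho_i)
Weighted entropy = 2/12 * 0.62 + 10/12 * 0.49
= 0.5117
chi = 1.03 - 0.5117
= 0.5183

0.5183


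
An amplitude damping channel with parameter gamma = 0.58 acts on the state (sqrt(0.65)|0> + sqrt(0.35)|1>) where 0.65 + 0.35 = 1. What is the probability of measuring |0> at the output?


For amplitude damping with parameter gamma on state sqrt(a)|0> + sqrt(b)|1>:
alpha^2 = 0.65, beta^2 = 0.35
P(|0>) = alpha^2 + gamma * beta^2
= 0.65 + 0.58 * 0.35
= 0.65 + 0.2030
= 0.8530

0.8530


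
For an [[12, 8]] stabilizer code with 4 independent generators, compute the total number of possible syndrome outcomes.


Each stabilizer generator gives a binary (+1 or -1) measurement outcome.
With 4 independent generators:
Total syndromes = 2^4
= 16

16


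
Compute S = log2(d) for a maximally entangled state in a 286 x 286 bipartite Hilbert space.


For a maximally entangled state in d x d:
S = log2(d) = log2(286)
= 8.1599

8.1599


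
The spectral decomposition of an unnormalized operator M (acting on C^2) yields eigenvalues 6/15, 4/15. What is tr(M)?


tr(M) = sum of eigenvalues
= 6/15 + 4/15
= 10/15
= 0.6667

0.6667


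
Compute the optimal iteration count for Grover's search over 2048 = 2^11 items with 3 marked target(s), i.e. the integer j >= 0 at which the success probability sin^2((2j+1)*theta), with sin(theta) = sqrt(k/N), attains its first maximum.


After j Grover iterations the success probability is P(j) = sin^2((2j+1)*theta), where sin(theta) = sqrt(k/N).
N = 2^11 = 2048, k = 3
sin(theta) = sqrt(k/N) = 0.03827327723
theta = arcsin(sqrt(k/N)) = 0.03828262746 rad
P(j) reaches its first maximum when (2j+1)*theta is as close as possible to pi/2, i.e. j = round(pi/(4*theta) - 1/2).
pi/(4*theta) - 1/2 = 20.0158
(For comparison, the common estimate pi/4 * sqrt(N/k) = 20.5208; the exact maximiser is used here.)
Optimal iterations = 20

20


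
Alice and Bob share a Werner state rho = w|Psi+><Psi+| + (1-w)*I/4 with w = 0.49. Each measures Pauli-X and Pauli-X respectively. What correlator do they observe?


|Psi+> = (|01> + |10>)/sqrt(2)
For the pure Bell state, <X_A X_B> = +1 (Bell-state Pauli correlator).
The maximally-mixed part I/4 has tr(I/4 * P tensor P) = 0 for any traceless Pauli P.
So <X_A X_B>_rho = w * (+1) + (1 - w) * 0
= 0.49 * (+1)
= 0.4900

0.4900


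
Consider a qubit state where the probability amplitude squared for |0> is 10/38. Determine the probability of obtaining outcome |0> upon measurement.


|alpha|^2 = 10/38 = 0.2632
|beta|^2 = 1 - 10/38 = 28/38 = 0.7368
P(|0>) = |alpha|^2 = 0.2632

0.2632


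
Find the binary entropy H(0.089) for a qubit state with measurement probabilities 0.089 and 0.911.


S = -p*log2(p) - (1-p)*log2(1-p)
p = 0.0890, 1-p = 0.9110
= -0.0890 * log2(0.0890) - 0.9110 * log2(0.9110)
= -(-0.3106) - (-0.1225)
= 0.4331

0.4331


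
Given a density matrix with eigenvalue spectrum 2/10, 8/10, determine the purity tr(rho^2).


tr(rho^2) = sum of eigenvalues squared
= (2/10)^2 + (8/10)^2
= (4 + 64) / 100
= 68/100
= 0.6800

0.6800


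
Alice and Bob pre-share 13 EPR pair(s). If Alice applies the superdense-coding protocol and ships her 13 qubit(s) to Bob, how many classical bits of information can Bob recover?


Superdense coding allows 2 classical bits per shared entangled pair.
13 pair(s) -> 2 * 13 = 26 classical bits

26


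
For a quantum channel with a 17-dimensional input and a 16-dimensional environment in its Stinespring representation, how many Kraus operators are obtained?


Tracing out the environment in an orthonormal basis {|i>_E} gives Kraus operators K_i = <i|_E U |0>_E.
Number of Kraus operators = dim(H_env) = d_env
= 16

16


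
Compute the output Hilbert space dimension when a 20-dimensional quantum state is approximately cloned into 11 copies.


Output space = H^(tensor 11) where dim(H) = 20
dim = 20^11
= 400 (after 2 factors)
= 8000 (after 3 factors)
= 160000 (after 4 factors)
= 3200000 (after 5 factors)
= 64000000 (after 6 factors)
= 1280000000 (after 7 factors)
= 25600000000 (after 8 factors)
= 512000000000 (after 9 factors)
= 10240000000000 (after 10 factors)
= 204800000000000 (after 11 factors)
= 204800000000000

204800000000000


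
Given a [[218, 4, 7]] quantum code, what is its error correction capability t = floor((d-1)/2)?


Code parameters: [[218, 4, 7]], distance d = 7.
Number of correctable errors = floor((d-1)/2)
= floor((7 - 1)/2)
= floor(6/2)
= 3

3


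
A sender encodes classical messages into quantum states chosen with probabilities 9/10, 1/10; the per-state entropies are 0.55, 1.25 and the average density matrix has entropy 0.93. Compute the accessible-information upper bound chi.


chi = S(rho) - sum_i p_i * S(rho_i)
Weighted entropy = 9/10 * 0.55 + 1/10 * 1.25
= 0.6200
chi = 0.93 - 0.6200
= 0.3100

0.3100


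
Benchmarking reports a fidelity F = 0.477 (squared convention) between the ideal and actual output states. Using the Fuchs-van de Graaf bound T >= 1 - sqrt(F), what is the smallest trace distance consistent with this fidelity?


Fuchs-van de Graaf (squared-fidelity convention): 1 - sqrt(F) <= T <= sqrt(1 - F).
Lower bound: T >= 1 - sqrt(F)
sqrt(F) = sqrt(0.477) = 0.6907
T >= 1 - 0.6907
T >= 0.3093

0.3093


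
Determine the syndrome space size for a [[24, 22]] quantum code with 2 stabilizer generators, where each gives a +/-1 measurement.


Each stabilizer generator gives a binary (+1 or -1) measurement outcome.
With 2 independent generators:
Total syndromes = 2^2
= 4

4


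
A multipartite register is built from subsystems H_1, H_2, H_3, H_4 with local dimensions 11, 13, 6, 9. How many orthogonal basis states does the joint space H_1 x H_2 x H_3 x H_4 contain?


dim(H_1 x H_2 x H_3 x H_4) = 11 * 13 * 6 * 9
= 143 * 6 * 9
= 858 * 9
= 7722

7722


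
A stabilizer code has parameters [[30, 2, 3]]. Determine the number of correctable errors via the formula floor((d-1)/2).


Code parameters: [[30, 2, 3]], distance d = 3.
Number of correctable errors = floor((d-1)/2)
= floor((3 - 1)/2)
= floor(2/2)
= 1

1


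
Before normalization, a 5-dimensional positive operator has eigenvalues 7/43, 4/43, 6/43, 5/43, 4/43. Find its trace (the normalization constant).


tr(M) = sum of eigenvalues
= 7/43 + 4/43 + 6/43 + 5/43 + 4/43
= 26/43
= 0.6047

0.6047


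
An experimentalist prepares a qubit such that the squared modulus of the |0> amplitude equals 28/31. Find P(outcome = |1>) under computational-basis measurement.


|alpha|^2 = 28/31 = 0.9032
|beta|^2 = 1 - 28/31 = 3/31 = 0.0968
P(|1>) = |beta|^2 = 0.0968

0.0968


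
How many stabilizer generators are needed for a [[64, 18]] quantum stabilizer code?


For an [[n,k]] stabilizer code:
Number of stabilizer generators = n - k
= 64 - 18
= 46

46


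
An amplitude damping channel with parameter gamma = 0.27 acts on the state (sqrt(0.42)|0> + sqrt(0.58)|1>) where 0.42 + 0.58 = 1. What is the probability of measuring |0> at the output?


For amplitude damping with parameter gamma on state sqrt(a)|0> + sqrt(b)|1>:
alpha^2 = 0.42, beta^2 = 0.58
P(|0>) = alpha^2 + gamma * beta^2
= 0.42 + 0.27 * 0.58
= 0.42 + 0.1566
= 0.5766

0.5766


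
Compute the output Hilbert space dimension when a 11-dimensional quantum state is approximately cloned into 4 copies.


Output space = H^(tensor 4) where dim(H) = 11
dim = 11^4
= 121 (after 2 factors)
= 1331 (after 3 factors)
= 14641 (after 4 factors)
= 14641

14641


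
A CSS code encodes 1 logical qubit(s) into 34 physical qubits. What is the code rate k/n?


Code rate R = k/n
= 1/34
= 0.0294

0.0294


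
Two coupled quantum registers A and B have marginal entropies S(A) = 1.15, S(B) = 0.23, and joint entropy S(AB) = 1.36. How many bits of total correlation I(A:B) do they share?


I(A:B) = S(A) + S(B) - S(AB)
= 1.15 + 0.23 - 1.36
= 0.0200

0.0200


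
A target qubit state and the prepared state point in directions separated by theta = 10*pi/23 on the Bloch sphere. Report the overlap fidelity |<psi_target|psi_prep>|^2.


For states separated by angle theta on Bloch sphere:
F = cos^2(theta/2)
theta = 10*pi/23 = 1.3659
theta/2 = 0.6830
cos(theta/2) = 0.7757
F = 0.6017

0.6017


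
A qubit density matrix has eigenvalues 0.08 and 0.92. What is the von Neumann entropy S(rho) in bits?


S = -p*log2(p) - (1-p)*log2(1-p)
p = 0.0800, 1-p = 0.9200
= -0.0800 * log2(0.0800) - 0.9200 * log2(0.9200)
= -(-0.2915) - (-0.1107)
= 0.4022

0.4022


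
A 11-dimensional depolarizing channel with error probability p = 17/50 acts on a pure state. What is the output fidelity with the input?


F = (1-p) + p/d
= (1 - 0.3400) + 0.3400/11
= 0.6600 + 0.0309
= 0.6909

0.6909


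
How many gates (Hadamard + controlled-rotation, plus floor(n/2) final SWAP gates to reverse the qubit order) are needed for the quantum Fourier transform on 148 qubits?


Hadamard gates: 148
Controlled rotations: n*(n-1)/2 = 148*147/2 = 10878
SWAP gates: floor(n/2) = floor(148/2) = 74
Total = 148 + 10878 + 74
= 11100

11100


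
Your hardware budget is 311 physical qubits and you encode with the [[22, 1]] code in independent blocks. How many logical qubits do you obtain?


Each code block uses 22 physical qubits for 1 logical qubit(s).
Number of complete blocks = floor(311 / 22) = 14
Logical qubits = 14 * 1
= 14

14


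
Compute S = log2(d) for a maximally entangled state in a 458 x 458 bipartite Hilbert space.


For a maximally entangled state in d x d:
S = log2(d) = log2(458)
= 8.8392

8.8392


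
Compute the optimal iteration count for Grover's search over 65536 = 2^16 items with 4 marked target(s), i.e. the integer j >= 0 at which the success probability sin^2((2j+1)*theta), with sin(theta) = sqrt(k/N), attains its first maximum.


After j Grover iterations the success probability is P(j) = sin^2((2j+1)*theta), where sin(theta) = sqrt(k/N).
N = 2^16 = 65536, k = 4
sin(theta) = sqrt(k/N) = 0.0078125
theta = arcsin(sqrt(k/N)) = 0.007812579475 rad
P(j) reaches its first maximum when (2j+1)*theta is as close as possible to pi/2, i.e. j = round(pi/(4*theta) - 1/2).
pi/(4*theta) - 1/2 = 100.0299
(For comparison, the common estimate pi/4 * sqrt(N/k) = 100.5310; the exact maximiser is used here.)
Optimal iterations = 100

100


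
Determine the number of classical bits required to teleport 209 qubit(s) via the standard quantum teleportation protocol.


Quantum teleportation requires 2 classical bits per qubit teleported.
209 qubit(s) -> 2 * 209 = 418 classical bits

418


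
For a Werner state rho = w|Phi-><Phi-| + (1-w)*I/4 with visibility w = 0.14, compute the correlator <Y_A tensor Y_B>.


|Phi-> = (|00> - |11>)/sqrt(2)
For the pure Bell state, <Y_A Y_B> = +1 (Bell-state Pauli correlator).
The maximally-mixed part I/4 has tr(I/4 * P tensor P) = 0 for any traceless Pauli P.
So <Y_A Y_B>_rho = w * (+1) + (1 - w) * 0
= 0.14 * (+1)
= 0.1400

0.1400


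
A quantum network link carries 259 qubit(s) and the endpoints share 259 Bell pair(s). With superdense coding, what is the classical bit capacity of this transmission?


Superdense coding allows 2 classical bits per shared entangled pair.
259 pair(s) -> 2 * 259 = 518 classical bits

518


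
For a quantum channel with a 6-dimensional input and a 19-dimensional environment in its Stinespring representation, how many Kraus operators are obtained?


Tracing out the environment in an orthonormal basis {|i>_E} gives Kraus operators K_i = <i|_E U |0>_E.
Number of Kraus operators = dim(H_env) = d_env
= 19

19


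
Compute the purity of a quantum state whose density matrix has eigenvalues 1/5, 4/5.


tr(rho^2) = sum of eigenvalues squared
= (1/5)^2 + (4/5)^2
= (1 + 16) / 25
= 17/25
= 0.6800

0.6800


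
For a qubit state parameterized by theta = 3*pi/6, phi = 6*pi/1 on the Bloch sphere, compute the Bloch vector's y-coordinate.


theta = 1.5708, phi = 18.8496
r_y = sin(theta)*sin(phi) = 1.0000 * 0.0000
r_y = 0.0000

0.0000


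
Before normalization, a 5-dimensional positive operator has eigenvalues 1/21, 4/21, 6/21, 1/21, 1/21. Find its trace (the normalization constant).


tr(M) = sum of eigenvalues
= 1/21 + 4/21 + 6/21 + 1/21 + 1/21
= 13/21
= 0.6190

0.6190


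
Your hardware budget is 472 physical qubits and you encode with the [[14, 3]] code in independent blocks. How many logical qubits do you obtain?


Each code block uses 14 physical qubits for 3 logical qubit(s).
Number of complete blocks = floor(472 / 14) = 33
Logical qubits = 33 * 3
= 99

99


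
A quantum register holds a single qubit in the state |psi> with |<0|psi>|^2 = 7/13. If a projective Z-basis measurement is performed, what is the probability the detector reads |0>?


|alpha|^2 = 7/13 = 0.5385
|beta|^2 = 1 - 7/13 = 6/13 = 0.4615
P(|0>) = |alpha|^2 = 0.5385

0.5385


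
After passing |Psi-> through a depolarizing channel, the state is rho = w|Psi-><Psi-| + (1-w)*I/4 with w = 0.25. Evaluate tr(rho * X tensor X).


|Psi-> = (|01> - |10>)/sqrt(2)
For the pure Bell state, <X_A X_B> = -1 (Bell-state Pauli correlator).
The maximally-mixed part I/4 has tr(I/4 * P tensor P) = 0 for any traceless Pauli P.
So <X_A X_B>_rho = w * (-1) + (1 - w) * 0
= 0.25 * (-1)
= -0.2500

-0.2500


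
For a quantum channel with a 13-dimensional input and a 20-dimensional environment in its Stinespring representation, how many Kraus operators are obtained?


Tracing out the environment in an orthonormal basis {|i>_E} gives Kraus operators K_i = <i|_E U |0>_E.
Number of Kraus operators = dim(H_env) = d_env
= 20

20


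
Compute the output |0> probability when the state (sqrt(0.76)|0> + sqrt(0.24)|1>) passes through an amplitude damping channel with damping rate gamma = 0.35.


For amplitude damping with parameter gamma on state sqrt(a)|0> + sqrt(b)|1>:
alpha^2 = 0.76, beta^2 = 0.24
P(|0>) = alpha^2 + gamma * beta^2
= 0.76 + 0.35 * 0.24
= 0.76 + 0.0840
= 0.8440

0.8440


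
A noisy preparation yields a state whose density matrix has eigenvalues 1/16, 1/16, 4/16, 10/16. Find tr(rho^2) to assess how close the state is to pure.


tr(rho^2) = sum of eigenvalues squared
= (1/16)^2 + (1/16)^2 + (4/16)^2 + (10/16)^2
= (1 + 1 + 16 + 100) / 256
= 118/256
= 0.4609

0.4609


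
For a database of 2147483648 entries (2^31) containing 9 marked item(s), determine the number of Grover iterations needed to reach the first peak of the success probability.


After j Grover iterations the success probability is P(j) = sin^2((2j+1)*theta), where sin(theta) = sqrt(k/N).
N = 2^31 = 2147483648, k = 9
sin(theta) = sqrt(k/N) = 6.473755931e-05
theta = arcsin(sqrt(k/N)) = 6.473755936e-05 rad
P(j) reaches its first maximum when (2j+1)*theta is as close as possible to pi/2, i.e. j = round(pi/(4*theta) - 1/2).
pi/(4*theta) - 1/2 = 12131.5323
(For comparison, the common estimate pi/4 * sqrt(N/k) = 12132.0323; the exact maximiser is used here.)
Optimal iterations = 12132

12132


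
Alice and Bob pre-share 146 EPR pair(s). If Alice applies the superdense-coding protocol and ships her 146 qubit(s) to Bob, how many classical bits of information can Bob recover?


Superdense coding allows 2 classical bits per shared entangled pair.
146 pair(s) -> 2 * 146 = 292 classical bits

292


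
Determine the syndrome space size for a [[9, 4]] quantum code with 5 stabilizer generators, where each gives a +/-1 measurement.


Each stabilizer generator gives a binary (+1 or -1) measurement outcome.
With 5 independent generators:
Total syndromes = 2^5
= 32

32


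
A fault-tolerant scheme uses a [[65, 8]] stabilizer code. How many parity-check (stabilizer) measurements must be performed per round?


For an [[n,k]] stabilizer code:
Number of stabilizer generators = n - k
= 65 - 8
= 57

57


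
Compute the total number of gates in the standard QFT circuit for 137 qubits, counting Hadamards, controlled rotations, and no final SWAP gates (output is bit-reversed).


Hadamard gates: 137
Controlled rotations: n*(n-1)/2 = 137*136/2 = 9316
SWAP gates: 0 (omitted)
Total = 137 + 9316
= 9453

9453


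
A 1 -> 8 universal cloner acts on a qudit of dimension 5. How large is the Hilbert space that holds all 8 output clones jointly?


Output space = H^(tensor 8) where dim(H) = 5
dim = 5^8
= 25 (after 2 factors)
= 125 (after 3 factors)
= 625 (after 4 factors)
= 3125 (after 5 factors)
= 15625 (after 6 factors)
= 78125 (after 7 factors)
= 390625 (after 8 factors)
= 390625

390625


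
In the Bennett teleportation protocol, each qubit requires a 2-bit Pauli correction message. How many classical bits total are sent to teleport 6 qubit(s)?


Quantum teleportation requires 2 classical bits per qubit teleported.
6 qubit(s) -> 2 * 6 = 12 classical bits

12


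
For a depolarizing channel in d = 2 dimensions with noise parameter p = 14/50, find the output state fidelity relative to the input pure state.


F = (1-p) + p/d
= (1 - 0.2800) + 0.2800/2
= 0.7200 + 0.1400
= 0.8600

0.8600


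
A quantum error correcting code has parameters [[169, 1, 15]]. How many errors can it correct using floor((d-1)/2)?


Code parameters: [[169, 1, 15]], distance d = 15.
Number of correctable errors = floor((d-1)/2)
= floor((15 - 1)/2)
= floor(14/2)
= 7

7


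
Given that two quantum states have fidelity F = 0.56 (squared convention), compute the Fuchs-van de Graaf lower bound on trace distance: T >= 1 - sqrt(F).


Fuchs-van de Graaf (squared-fidelity convention): 1 - sqrt(F) <= T <= sqrt(1 - F).
Lower bound: T >= 1 - sqrt(F)
sqrt(F) = sqrt(0.56) = 0.7483
T >= 1 - 0.7483
T >= 0.2517

0.2517


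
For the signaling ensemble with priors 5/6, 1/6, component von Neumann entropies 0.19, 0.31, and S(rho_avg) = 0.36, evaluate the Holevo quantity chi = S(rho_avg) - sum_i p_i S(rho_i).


chi = S(rho) - sum_i p_i * S(rho_i)
Weighted entropy = 5/6 * 0.19 + 1/6 * 0.31
= 0.2100
chi = 0.36 - 0.2100
= 0.1500

0.1500


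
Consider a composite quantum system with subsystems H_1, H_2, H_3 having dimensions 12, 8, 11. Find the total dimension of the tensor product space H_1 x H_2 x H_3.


dim(H_1 x H_2 x H_3) = 12 * 8 * 11
= 96 * 11
= 1056

1056


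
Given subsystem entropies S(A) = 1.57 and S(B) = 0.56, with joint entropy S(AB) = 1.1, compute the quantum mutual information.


I(A:B) = S(A) + S(B) - S(AB)
= 1.57 + 0.56 - 1.1
= 1.0300

1.0300


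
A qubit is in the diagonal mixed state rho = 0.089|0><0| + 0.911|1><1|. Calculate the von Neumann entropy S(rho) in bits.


S = -p*log2(p) - (1-p)*log2(1-p)
p = 0.0890, 1-p = 0.9110
= -0.0890 * log2(0.0890) - 0.9110 * log2(0.9110)
= -(-0.3106) - (-0.1225)
= 0.4331

0.4331


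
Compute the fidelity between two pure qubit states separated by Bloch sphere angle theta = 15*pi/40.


For states separated by angle theta on Bloch sphere:
F = cos^2(theta/2)
theta = 15*pi/40 = 1.1781
theta/2 = 0.5890
cos(theta/2) = 0.8315
F = 0.6913

0.6913


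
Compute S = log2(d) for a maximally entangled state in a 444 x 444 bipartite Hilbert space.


For a maximally entangled state in d x d:
S = log2(d) = log2(444)
= 8.7944

8.7944


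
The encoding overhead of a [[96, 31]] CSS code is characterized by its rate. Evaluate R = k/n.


Code rate R = k/n
= 31/96
= 0.3229

0.3229


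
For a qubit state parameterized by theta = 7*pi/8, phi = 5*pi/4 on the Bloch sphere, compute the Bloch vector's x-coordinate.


theta = 2.7489, phi = 3.9270
r_x = sin(theta)*cos(phi) = 0.3827 * -0.7071
r_x = -0.2706

-0.2706


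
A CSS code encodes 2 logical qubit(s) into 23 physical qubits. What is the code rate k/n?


Code rate R = k/n
= 2/23
= 0.0870

0.0870


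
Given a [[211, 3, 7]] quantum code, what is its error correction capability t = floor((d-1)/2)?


Code parameters: [[211, 3, 7]], distance d = 7.
Number of correctable errors = floor((d-1)/2)
= floor((7 - 1)/2)
= floor(6/2)
= 3

3


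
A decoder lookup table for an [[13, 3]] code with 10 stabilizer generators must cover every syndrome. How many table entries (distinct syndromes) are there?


Each stabilizer generator gives a binary (+1 or -1) measurement outcome.
With 10 independent generators:
Total syndromes = 2^10
= 1024

1024


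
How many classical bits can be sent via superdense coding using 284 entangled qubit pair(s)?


Superdense coding allows 2 classical bits per shared entangled pair.
284 pair(s) -> 2 * 284 = 568 classical bits

568


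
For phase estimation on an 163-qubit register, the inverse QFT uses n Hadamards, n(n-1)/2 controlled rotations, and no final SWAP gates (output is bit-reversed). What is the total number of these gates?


Hadamard gates: 163
Controlled rotations: n*(n-1)/2 = 163*162/2 = 13203
SWAP gates: 0 (omitted)
Total = 163 + 13203
= 13366

13366


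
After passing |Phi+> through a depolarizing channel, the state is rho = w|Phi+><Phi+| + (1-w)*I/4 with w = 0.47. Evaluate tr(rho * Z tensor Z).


|Phi+> = (|00> + |11>)/sqrt(2)
For the pure Bell state, <Z_A Z_B> = +1 (Bell-state Pauli correlator).
The maximally-mixed part I/4 has tr(I/4 * P tensor P) = 0 for any traceless Pauli P.
So <Z_A Z_B>_rho = w * (+1) + (1 - w) * 0
= 0.47 * (+1)
= 0.4700

0.4700


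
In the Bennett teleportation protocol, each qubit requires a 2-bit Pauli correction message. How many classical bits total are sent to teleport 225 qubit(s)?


Quantum teleportation requires 2 classical bits per qubit teleported.
225 qubit(s) -> 2 * 225 = 450 classical bits

450


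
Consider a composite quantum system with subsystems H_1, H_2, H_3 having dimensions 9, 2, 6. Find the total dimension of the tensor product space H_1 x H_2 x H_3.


dim(H_1 x H_2 x H_3) = 9 * 2 * 6
= 18 * 6
= 108

108


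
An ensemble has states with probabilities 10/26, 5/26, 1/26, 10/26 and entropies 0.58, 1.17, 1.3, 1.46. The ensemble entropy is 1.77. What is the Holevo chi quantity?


chi = S(rho) - sum_i p_i * S(rho_i)
Weighted entropy = 10/26 * 0.58 + 5/26 * 1.17 + 1/26 * 1.3 + 10/26 * 1.46
= 1.0596
chi = 1.77 - 1.0596
= 0.7104

0.7104


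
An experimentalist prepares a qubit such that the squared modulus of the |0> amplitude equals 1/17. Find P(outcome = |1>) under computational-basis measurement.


|alpha|^2 = 1/17 = 0.0588
|beta|^2 = 1 - 1/17 = 16/17 = 0.9412
P(|1>) = |beta|^2 = 0.9412

0.9412


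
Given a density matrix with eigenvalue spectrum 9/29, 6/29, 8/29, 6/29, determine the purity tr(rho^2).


tr(rho^2) = sum of eigenvalues squared
= (9/29)^2 + (6/29)^2 + (8/29)^2 + (6/29)^2
= (81 + 36 + 64 + 36) / 841
= 217/841
= 0.2580

0.2580


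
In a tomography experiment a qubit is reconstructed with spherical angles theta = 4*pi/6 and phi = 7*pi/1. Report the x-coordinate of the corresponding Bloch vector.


theta = 2.0944, phi = 21.9911
r_x = sin(theta)*cos(phi) = 0.8660 * -1.0000
r_x = -0.8660

-0.8660


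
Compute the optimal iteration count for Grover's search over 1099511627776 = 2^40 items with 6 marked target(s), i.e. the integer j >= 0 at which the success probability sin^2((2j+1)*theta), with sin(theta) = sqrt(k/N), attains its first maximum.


After j Grover iterations the success probability is P(j) = sin^2((2j+1)*theta), where sin(theta) = sqrt(k/N).
N = 2^40 = 1099511627776, k = 6
sin(theta) = sqrt(k/N) = 2.336015456e-06
theta = arcsin(sqrt(k/N)) = 2.336015456e-06 rad
P(j) reaches its first maximum when (2j+1)*theta is as close as possible to pi/2, i.e. j = round(pi/(4*theta) - 1/2).
pi/(4*theta) - 1/2 = 336212.2427
(For comparison, the common estimate pi/4 * sqrt(N/k) = 336212.7427; the exact maximiser is used here.)
Optimal iterations = 336212

336212


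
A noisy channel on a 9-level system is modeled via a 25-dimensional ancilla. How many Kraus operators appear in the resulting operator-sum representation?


Tracing out the environment in an orthonormal basis {|i>_E} gives Kraus operators K_i = <i|_E U |0>_E.
Number of Kraus operators = dim(H_env) = d_env
= 25

25


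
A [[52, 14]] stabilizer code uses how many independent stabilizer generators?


For an [[n,k]] stabilizer code:
Number of stabilizer generators = n - k
= 52 - 14
= 38

38


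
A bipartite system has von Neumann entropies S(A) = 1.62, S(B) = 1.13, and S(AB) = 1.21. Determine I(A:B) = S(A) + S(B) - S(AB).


I(A:B) = S(A) + S(B) - S(AB)
= 1.62 + 1.13 - 1.21
= 1.5400

1.5400


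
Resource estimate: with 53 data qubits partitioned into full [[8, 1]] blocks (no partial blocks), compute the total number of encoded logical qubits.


Each code block uses 8 physical qubits for 1 logical qubit(s).
Number of complete blocks = floor(53 / 8) = 6
Logical qubits = 6 * 1
= 6

6


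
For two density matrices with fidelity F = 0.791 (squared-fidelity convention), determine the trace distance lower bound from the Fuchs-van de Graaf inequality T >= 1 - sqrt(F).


Fuchs-van de Graaf (squared-fidelity convention): 1 - sqrt(F) <= T <= sqrt(1 - F).
Lower bound: T >= 1 - sqrt(F)
sqrt(F) = sqrt(0.791) = 0.8894
T >= 1 - 0.8894
T >= 0.1106

0.1106


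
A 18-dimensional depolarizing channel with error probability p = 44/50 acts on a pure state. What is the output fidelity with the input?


F = (1-p) + p/d
= (1 - 0.8800) + 0.8800/18
= 0.1200 + 0.0489
= 0.1689

0.1689


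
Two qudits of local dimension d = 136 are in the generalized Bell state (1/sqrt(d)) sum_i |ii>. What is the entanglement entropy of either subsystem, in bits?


For a maximally entangled state in d x d:
S = log2(d) = log2(136)
= 7.0875

7.0875


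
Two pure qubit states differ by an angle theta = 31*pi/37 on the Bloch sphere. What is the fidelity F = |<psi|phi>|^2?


For states separated by angle theta on Bloch sphere:
F = cos^2(theta/2)
theta = 31*pi/37 = 2.6321
theta/2 = 1.3161
cos(theta/2) = 0.2520
F = 0.0635

0.0635


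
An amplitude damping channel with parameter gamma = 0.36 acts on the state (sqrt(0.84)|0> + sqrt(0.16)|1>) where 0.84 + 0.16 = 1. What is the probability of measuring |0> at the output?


For amplitude damping with parameter gamma on state sqrt(a)|0> + sqrt(b)|1>:
alpha^2 = 0.84, beta^2 = 0.16
P(|0>) = alpha^2 + gamma * beta^2
= 0.84 + 0.36 * 0.16
= 0.84 + 0.0576
= 0.8976

0.8976


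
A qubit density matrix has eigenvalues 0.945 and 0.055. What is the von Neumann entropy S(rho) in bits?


S = -p*log2(p) - (1-p)*log2(1-p)
p = 0.9450, 1-p = 0.0550
= -0.9450 * log2(0.9450) - 0.0550 * log2(0.0550)
= -(-0.0771) - (-0.2301)
= 0.3073

0.3073


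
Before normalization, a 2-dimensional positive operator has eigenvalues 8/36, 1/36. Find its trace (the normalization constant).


tr(M) = sum of eigenvalues
= 8/36 + 1/36
= 9/36
= 0.2500

0.2500


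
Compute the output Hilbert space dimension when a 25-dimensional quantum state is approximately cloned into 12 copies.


Output space = H^(tensor 12) where dim(H) = 25
dim = 25^12
= 625 (after 2 factors)
= 15625 (after 3 factors)
= 390625 (after 4 factors)
= 9765625 (after 5 factors)
= 244140625 (after 6 factors)
= 6103515625 (after 7 factors)
= 152587890625 (after 8 factors)
= 3814697265625 (after 9 factors)
= 95367431640625 (after 10 factors)
= 2384185791015625 (after 11 factors)
= 59604644775390625 (after 12 factors)
= 59604644775390625

59604644775390625


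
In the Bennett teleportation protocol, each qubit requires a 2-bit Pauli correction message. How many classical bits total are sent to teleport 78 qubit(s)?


Quantum teleportation requires 2 classical bits per qubit teleported.
78 qubit(s) -> 2 * 78 = 156 classical bits

156


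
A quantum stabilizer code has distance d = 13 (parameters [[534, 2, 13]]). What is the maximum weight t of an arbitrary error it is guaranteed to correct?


Code parameters: [[534, 2, 13]], distance d = 13.
Number of correctable errors = floor((d-1)/2)
= floor((13 - 1)/2)
= floor(12/2)
= 6

6


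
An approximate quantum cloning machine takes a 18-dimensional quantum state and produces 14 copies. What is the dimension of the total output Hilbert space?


Output space = H^(tensor 14) where dim(H) = 18
dim = 18^14
= 324 (after 2 factors)
= 5832 (after 3 factors)
= 104976 (after 4 factors)
= 1889568 (after 5 factors)
= 34012224 (after 6 factors)
= 612220032 (after 7 factors)
= 11019960576 (after 8 factors)
= 198359290368 (after 9 factors)
= 3570467226624 (after 10 factors)
= 64268410079232 (after 11 factors)
= 1156831381426176 (after 12 factors)
= 20822964865671168 (after 13 factors)
= 374813367582081024 (after 14 factors)
= 374813367582081024

374813367582081024


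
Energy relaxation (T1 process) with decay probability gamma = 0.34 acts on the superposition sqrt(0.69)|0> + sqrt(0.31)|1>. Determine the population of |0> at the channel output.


For amplitude damping with parameter gamma on state sqrt(a)|0> + sqrt(b)|1>:
alpha^2 = 0.69, beta^2 = 0.31
P(|0>) = alpha^2 + gamma * beta^2
= 0.69 + 0.34 * 0.31
= 0.69 + 0.1054
= 0.7954

0.7954


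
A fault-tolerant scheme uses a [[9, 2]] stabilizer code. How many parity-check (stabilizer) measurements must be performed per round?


For an [[n,k]] stabilizer code:
Number of stabilizer generators = n - k
= 9 - 2
= 7

7


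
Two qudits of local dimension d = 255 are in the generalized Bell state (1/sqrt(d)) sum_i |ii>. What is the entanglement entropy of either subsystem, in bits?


For a maximally entangled state in d x d:
S = log2(d) = log2(255)
= 7.9944

7.9944


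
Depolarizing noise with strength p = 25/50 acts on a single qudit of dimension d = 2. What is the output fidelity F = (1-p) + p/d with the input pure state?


F = (1-p) + p/d
= (1 - 0.5000) + 0.5000/2
= 0.5000 + 0.2500
= 0.7500

0.7500


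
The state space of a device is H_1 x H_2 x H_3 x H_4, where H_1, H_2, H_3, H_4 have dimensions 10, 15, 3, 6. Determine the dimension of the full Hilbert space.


dim(H_1 x H_2 x H_3 x H_4) = 10 * 15 * 3 * 6
= 150 * 3 * 6
= 450 * 6
= 2700

2700


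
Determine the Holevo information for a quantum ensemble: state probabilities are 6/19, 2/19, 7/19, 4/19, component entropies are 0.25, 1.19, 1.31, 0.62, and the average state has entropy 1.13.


chi = S(rho) - sum_i p_i * S(rho_i)
Weighted entropy = 6/19 * 0.25 + 2/19 * 1.19 + 7/19 * 1.31 + 4/19 * 0.62
= 0.8174
chi = 1.13 - 0.8174
= 0.3126

0.3126


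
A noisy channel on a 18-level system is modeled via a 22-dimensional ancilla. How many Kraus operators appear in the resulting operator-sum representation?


Tracing out the environment in an orthonormal basis {|i>_E} gives Kraus operators K_i = <i|_E U |0>_E.
Number of Kraus operators = dim(H_env) = d_env
= 22

22


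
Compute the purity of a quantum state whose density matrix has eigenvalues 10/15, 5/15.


tr(rho^2) = sum of eigenvalues squared
= (10/15)^2 + (5/15)^2
= (100 + 25) / 225
= 125/225
= 0.5556

0.5556


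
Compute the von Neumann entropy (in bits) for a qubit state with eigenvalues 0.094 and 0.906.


S = -p*log2(p) - (1-p)*log2(1-p)
p = 0.0940, 1-p = 0.9060
= -0.0940 * log2(0.0940) - 0.9060 * log2(0.9060)
= -(-0.3207) - (-0.1290)
= 0.4497

0.4497


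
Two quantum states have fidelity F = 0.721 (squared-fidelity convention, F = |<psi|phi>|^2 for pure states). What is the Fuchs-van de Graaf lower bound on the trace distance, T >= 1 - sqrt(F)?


Fuchs-van de Graaf (squared-fidelity convention): 1 - sqrt(F) <= T <= sqrt(1 - F).
Lower bound: T >= 1 - sqrt(F)
sqrt(F) = sqrt(0.721) = 0.8491
T >= 1 - 0.8491
T >= 0.1509

0.1509


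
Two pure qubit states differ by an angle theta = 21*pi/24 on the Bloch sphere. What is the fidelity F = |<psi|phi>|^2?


For states separated by angle theta on Bloch sphere:
F = cos^2(theta/2)
theta = 21*pi/24 = 2.7489
theta/2 = 1.3744
cos(theta/2) = 0.1951
F = 0.0381

0.0381


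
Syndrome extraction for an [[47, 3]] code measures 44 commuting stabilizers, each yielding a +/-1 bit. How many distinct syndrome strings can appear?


Each stabilizer generator gives a binary (+1 or -1) measurement outcome.
With 44 independent generators:
Total syndromes = 2^44
= 17592186044416

17592186044416


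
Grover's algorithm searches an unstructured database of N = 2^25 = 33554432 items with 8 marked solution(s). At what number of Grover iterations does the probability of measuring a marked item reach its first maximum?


After j Grover iterations the success probability is P(j) = sin^2((2j+1)*theta), where sin(theta) = sqrt(k/N).
N = 2^25 = 33554432, k = 8
sin(theta) = sqrt(k/N) = 0.00048828125
theta = arcsin(sqrt(k/N)) = 0.0004882812694 rad
P(j) reaches its first maximum when (2j+1)*theta is as close as possible to pi/2, i.e. j = round(pi/(4*theta) - 1/2).
pi/(4*theta) - 1/2 = 1607.9954
(For comparison, the common estimate pi/4 * sqrt(N/k) = 1608.4954; the exact maximiser is used here.)
Optimal iterations = 1608

1608


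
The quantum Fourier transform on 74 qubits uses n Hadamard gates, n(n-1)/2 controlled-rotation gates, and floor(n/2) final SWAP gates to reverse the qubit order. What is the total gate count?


Hadamard gates: 74
Controlled rotations: n*(n-1)/2 = 74*73/2 = 2701
SWAP gates: floor(n/2) = floor(74/2) = 37
Total = 74 + 2701 + 37
= 2812

2812


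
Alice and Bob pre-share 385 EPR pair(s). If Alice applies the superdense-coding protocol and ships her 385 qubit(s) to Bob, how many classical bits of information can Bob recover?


Superdense coding allows 2 classical bits per shared entangled pair.
385 pair(s) -> 2 * 385 = 770 classical bits

770


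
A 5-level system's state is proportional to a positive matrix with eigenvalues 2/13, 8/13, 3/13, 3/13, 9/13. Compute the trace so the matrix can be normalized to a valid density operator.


tr(M) = sum of eigenvalues
= 2/13 + 8/13 + 3/13 + 3/13 + 9/13
= 25/13
= 1.9231

1.9231


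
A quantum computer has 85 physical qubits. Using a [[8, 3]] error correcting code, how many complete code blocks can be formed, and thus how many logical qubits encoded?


Each code block uses 8 physical qubits for 3 logical qubit(s).
Number of complete blocks = floor(85 / 8) = 10
Logical qubits = 10 * 3
= 30

30


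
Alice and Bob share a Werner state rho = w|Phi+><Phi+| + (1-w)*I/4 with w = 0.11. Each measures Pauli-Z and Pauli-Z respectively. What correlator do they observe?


|Phi+> = (|00> + |11>)/sqrt(2)
For the pure Bell state, <Z_A Z_B> = +1 (Bell-state Pauli correlator).
The maximally-mixed part I/4 has tr(I/4 * P tensor P) = 0 for any traceless Pauli P.
So <Z_A Z_B>_rho = w * (+1) + (1 - w) * 0
= 0.11 * (+1)
= 0.1100

0.1100


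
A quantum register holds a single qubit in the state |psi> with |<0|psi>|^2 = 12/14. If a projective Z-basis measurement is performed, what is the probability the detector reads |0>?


|alpha|^2 = 12/14 = 0.8571
|beta|^2 = 1 - 12/14 = 2/14 = 0.1429
P(|0>) = |alpha|^2 = 0.8571

0.8571


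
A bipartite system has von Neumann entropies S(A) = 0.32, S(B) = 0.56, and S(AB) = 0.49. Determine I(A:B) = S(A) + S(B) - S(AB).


I(A:B) = S(A) + S(B) - S(AB)
= 0.32 + 0.56 - 0.49
= 0.3900

0.3900


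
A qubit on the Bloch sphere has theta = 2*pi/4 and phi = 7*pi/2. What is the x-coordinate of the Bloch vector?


theta = 1.5708, phi = 10.9956
r_x = sin(theta)*cos(phi) = 1.0000 * 0.0000
r_x = 0.0000

0.0000


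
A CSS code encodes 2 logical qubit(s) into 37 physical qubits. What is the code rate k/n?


Code rate R = k/n
= 2/37
= 0.0541

0.0541


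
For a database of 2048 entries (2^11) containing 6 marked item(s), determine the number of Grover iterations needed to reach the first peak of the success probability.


After j Grover iterations the success probability is P(j) = sin^2((2j+1)*theta), where sin(theta) = sqrt(k/N).
N = 2^11 = 2048, k = 6
sin(theta) = sqrt(k/N) = 0.05412658774
theta = arcsin(sqrt(k/N)) = 0.05415305164 rad
P(j) reaches its first maximum when (2j+1)*theta is as close as possible to pi/2, i.e. j = round(pi/(4*theta) - 1/2).
pi/(4*theta) - 1/2 = 14.0033
(For comparison, the common estimate pi/4 * sqrt(N/k) = 14.5104; the exact maximiser is used here.)
Optimal iterations = 14

14


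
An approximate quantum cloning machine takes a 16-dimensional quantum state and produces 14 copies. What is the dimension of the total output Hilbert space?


Output space = H^(tensor 14) where dim(H) = 16
dim = 16^14
= 256 (after 2 factors)
= 4096 (after 3 factors)
= 65536 (after 4 factors)
= 1048576 (after 5 factors)
= 16777216 (after 6 factors)
= 268435456 (after 7 factors)
= 4294967296 (after 8 factors)
= 68719476736 (after 9 factors)
= 1099511627776 (after 10 factors)
= 17592186044416 (after 11 factors)
= 281474976710656 (after 12 factors)
= 4503599627370496 (after 13 factors)
= 72057594037927936 (after 14 factors)
= 72057594037927936

72057594037927936


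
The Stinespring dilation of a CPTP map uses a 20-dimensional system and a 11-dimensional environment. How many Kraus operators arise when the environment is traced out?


Tracing out the environment in an orthonormal basis {|i>_E} gives Kraus operators K_i = <i|_E U |0>_E.
Number of Kraus operators = dim(H_env) = d_env
= 11

11


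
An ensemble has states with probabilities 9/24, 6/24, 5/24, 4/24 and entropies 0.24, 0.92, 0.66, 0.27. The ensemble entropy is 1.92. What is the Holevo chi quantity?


chi = S(rho) - sum_i p_i * S(rho_i)
Weighted entropy = 9/24 * 0.24 + 6/24 * 0.92 + 5/24 * 0.66 + 4/24 * 0.27
= 0.5025
chi = 1.92 - 0.5025
= 1.4175

1.4175
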